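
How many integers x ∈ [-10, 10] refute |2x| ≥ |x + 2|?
Counterexamples in [-10, 10]: {0, 1}.

Counting them gives 2 values.

Answer: 2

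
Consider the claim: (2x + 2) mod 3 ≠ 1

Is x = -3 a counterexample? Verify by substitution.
Substitute x = -3 into the relation:
x = -3: LHS = (2·(-3) + 2) mod 3 = (-4) mod 3 = 2; 2 ≠ 1 — holds

The claim holds here, so x = -3 is not a counterexample. (A counterexample exists elsewhere, e.g. x = 1.)

Answer: No, x = -3 is not a counterexample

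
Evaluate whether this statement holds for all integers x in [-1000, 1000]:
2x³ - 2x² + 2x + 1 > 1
The claim fails at x = 0:
x = 0: LHS = 2·0³ - 2·0² + 2·0 + 1 = 1; 1 > 1 — FAILS

Because a single integer refutes it, the statement is false.

Answer: False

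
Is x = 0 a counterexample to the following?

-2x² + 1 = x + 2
Substitute x = 0 into the relation:
x = 0: LHS = -2·0² + 1 = 1, RHS = 0 + 2 = 2; 1 = 2 — FAILS

Since the claim fails at x = 0, this value is a counterexample.

Answer: Yes, x = 0 is a counterexample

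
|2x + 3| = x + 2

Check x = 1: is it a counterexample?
Substitute x = 1 into the relation:
x = 1: LHS = |2·1 + 3| = |5| = 5, RHS = 1 + 2 = 3; 5 = 3 — FAILS

Since the claim fails at x = 1, this value is a counterexample.

Answer: Yes, x = 1 is a counterexample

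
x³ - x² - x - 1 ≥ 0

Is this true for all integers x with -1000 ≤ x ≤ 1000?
The claim fails at x = 0:
x = 0: LHS = 0³ - 0² - 0 - 1 = -1; -1 ≥ 0 — FAILS

Because a single integer refutes it, the statement is false.

Answer: False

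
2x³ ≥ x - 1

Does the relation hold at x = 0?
x = 0: LHS = 2·0³ = 0, RHS = 0 - 1 = -1; 0 ≥ -1 — holds

The relation is satisfied at x = 0.

Answer: Yes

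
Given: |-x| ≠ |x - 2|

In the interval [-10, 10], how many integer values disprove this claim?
Counterexamples in [-10, 10]: {1}.

Counting them gives 1 values.

Answer: 1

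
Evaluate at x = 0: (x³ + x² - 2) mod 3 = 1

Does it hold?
x = 0: LHS = (0³ + 0² - 2) mod 3 = (-2) mod 3 = 1; 1 = 1 — holds

The relation is satisfied at x = 0.

Answer: Yes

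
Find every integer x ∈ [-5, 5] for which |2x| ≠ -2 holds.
An absolute value is never negative, so the left side is ≥ 0 for every x, while the right side is -2. Tightest case in [-5, 5] is x = 0:
x = 0: LHS = |2·0| = |0| = 0; 0 ≠ -2 — holds
Hence LHS − RHS is never 0, i.e. the two sides are never equal, so the relation holds for every integer in [-5, 5].

Answer: All integers in [-5, 5]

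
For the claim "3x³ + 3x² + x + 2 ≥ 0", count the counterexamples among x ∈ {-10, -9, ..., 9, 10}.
Counterexamples in [-10, 10]: {-10, -9, -8, -7, -6, -5, -4, -3, -2}.

Counting them gives 9 values.

Answer: 9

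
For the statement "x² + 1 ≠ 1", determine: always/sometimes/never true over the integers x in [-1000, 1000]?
Holds at x = 1: LHS = 1² + 1 = 2; 2 ≠ 1 — holds
Fails at x = 0: LHS = 0² + 1 = 1; 1 ≠ 1 — FAILS
It is satisfied by some integers in the range but not all.

Answer: Sometimes true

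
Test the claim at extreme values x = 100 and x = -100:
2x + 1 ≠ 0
x = 100: LHS = 2·100 + 1 = 201; 201 ≠ 0 — holds
x = -100: LHS = 2·(-100) + 1 = -199; -199 ≠ 0 — holds

Answer: Yes, holds for both x = 100 and x = -100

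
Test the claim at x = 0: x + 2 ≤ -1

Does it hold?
x = 0: LHS = 0 + 2 = 2; 2 ≤ -1 — FAILS

The relation fails at x = 0, so x = 0 is a counterexample.

Answer: No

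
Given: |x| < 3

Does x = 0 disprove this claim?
Substitute x = 0 into the relation:
x = 0: LHS = |0| = 0; 0 < 3 — holds

The claim holds here, so x = 0 is not a counterexample. (A counterexample exists elsewhere, e.g. x = 3.)

Answer: No, x = 0 is not a counterexample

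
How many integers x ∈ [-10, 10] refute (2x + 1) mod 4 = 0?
Counterexamples in [-10, 10]: {-10, -9, -8, -7, -6, -5, -4, -3, -2, -1, 0, 1, 2, 3, 4, 5, 6, 7, 8, 9, 10}.

Counting them gives 21 values.

Answer: 21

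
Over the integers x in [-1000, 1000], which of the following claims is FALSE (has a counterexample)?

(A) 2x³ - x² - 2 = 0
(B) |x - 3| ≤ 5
(A) x = 0: LHS = 2·0³ - 0² - 2 = -2; -2 = 0 — FAILS
(B) x = -3: LHS = |(-3) - 3| = |-6| = 6; 6 ≤ 5 — FAILS

Answer: Both A and B are false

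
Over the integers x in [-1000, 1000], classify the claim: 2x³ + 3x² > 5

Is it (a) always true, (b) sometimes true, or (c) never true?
Holds at x = 2: LHS = 2·2³ + 3·2² = 28; 28 > 5 — holds
Fails at x = 0: LHS = 2·0³ + 3·0² = 0; 0 > 5 — FAILS
It is satisfied by some integers in the range but not all.

Answer: Sometimes true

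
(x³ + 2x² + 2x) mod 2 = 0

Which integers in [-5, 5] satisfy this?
Holds for: {-4, -2, 0, 2, 4}
Fails for: {-5, -3, -1, 1, 3, 5}

Answer: {-4, -2, 0, 2, 4}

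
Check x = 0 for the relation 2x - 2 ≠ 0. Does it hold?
x = 0: LHS = 2·0 - 2 = -2; -2 ≠ 0 — holds

The relation is satisfied at x = 0.

Answer: Yes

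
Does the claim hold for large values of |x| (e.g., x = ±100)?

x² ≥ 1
x = 100: LHS = 100² = 10000; 10000 ≥ 1 — holds
x = -100: LHS = (-100)² = 10000; 10000 ≥ 1 — holds

Answer: Yes, holds for both x = 100 and x = -100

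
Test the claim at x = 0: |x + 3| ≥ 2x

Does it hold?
x = 0: LHS = |0 + 3| = |3| = 3, RHS = 2·0 = 0; 3 ≥ 0 — holds

The relation is satisfied at x = 0.

Answer: Yes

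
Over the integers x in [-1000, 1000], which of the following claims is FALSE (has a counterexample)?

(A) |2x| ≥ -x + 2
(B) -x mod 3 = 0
(A) x = 0: LHS = |2·0| = |0| = 0, RHS = -0 + 2 = 2; 0 ≥ 2 — FAILS
(B) x = 1: LHS = (-1) mod 3 = 2; 2 = 0 — FAILS

Answer: Both A and B are false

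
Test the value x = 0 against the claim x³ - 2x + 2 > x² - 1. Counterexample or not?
Substitute x = 0 into the relation:
x = 0: LHS = 0³ - 2·0 + 2 = 2, RHS = 0² - 1 = -1; 2 > -1 — holds

The claim holds here, so x = 0 is not a counterexample. (A counterexample exists elsewhere, e.g. x = -2.)

Answer: No, x = 0 is not a counterexample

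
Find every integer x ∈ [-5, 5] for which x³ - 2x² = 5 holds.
Track d = LHS − RHS over the integers in [-5, 5]. Equality would need d = 0, but d changes sign only between consecutive integers, jumping over 0:
x = 2: LHS = 2³ - 2·2² = 0; 0 = 5 — FAILS  (d = -5)
x = 3: LHS = 3³ - 2·3² = 9; 9 = 5 — FAILS  (d = 4)
Away from these crossings d keeps a constant sign, and checking every integer in [-5, 5] confirms d ≠ 0 throughout. Hence the two sides are never equal, so the claimed relation (=) fails for every integer in [-5, 5].

Answer: None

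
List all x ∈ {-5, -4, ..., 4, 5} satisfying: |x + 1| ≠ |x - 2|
Track d = LHS − RHS over the integers in [-5, 5]. Equality would need d = 0, but d changes sign only between consecutive integers, jumping over 0:
x = 0: LHS = |0 + 1| = |1| = 1, RHS = |0 - 2| = |-2| = 2; 1 ≠ 2 — holds  (d = -1)
x = 1: LHS = |1 + 1| = |2| = 2, RHS = |1 - 2| = |-1| = 1; 2 ≠ 1 — holds  (d = 1)
Away from these crossings d keeps a constant sign, and checking every integer in [-5, 5] confirms d ≠ 0 throughout. Hence the two sides are never equal, so the relation holds for every integer in [-5, 5].

Answer: All integers in [-5, 5]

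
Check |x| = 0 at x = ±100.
x = 100: LHS = |100| = 100; 100 = 0 — FAILS
x = -100: LHS = |-100| = 100; 100 = 0 — FAILS

Answer: No, fails for both x = 100 and x = -100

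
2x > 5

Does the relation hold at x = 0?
x = 0: LHS = 2·0 = 0; 0 > 5 — FAILS

The relation fails at x = 0, so x = 0 is a counterexample.

Answer: No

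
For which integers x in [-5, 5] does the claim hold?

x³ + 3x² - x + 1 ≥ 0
Holds for: {-3, -2, -1, 0, 1, 2, 3, 4, 5}
Fails for: {-5, -4}

Answer: {-3, -2, -1, 0, 1, 2, 3, 4, 5}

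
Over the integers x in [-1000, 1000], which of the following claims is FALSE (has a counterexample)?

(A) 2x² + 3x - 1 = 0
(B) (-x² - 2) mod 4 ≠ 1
(A) x = 0: LHS = 2·0² + 3·0 - 1 = -1; -1 = 0 — FAILS
(B) x = 1: LHS = (-1² - 2) mod 4 = (-3) mod 4 = 1; 1 ≠ 1 — FAILS

Answer: Both A and B are false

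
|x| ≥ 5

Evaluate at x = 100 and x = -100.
x = 100: LHS = |100| = 100; 100 ≥ 5 — holds
x = -100: LHS = |-100| = 100; 100 ≥ 5 — holds

Answer: Yes, holds for both x = 100 and x = -100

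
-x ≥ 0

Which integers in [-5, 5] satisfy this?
Holds for: {-5, -4, -3, -2, -1, 0}
Fails for: {1, 2, 3, 4, 5}

Answer: {-5, -4, -3, -2, -1, 0}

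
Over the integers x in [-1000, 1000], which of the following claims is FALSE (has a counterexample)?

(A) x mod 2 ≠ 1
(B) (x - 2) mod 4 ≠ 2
(A) x = 1: LHS = 1 mod 2 = 1; 1 ≠ 1 — FAILS
(B) x = 0: LHS = (0 - 2) mod 4 = (-2) mod 4 = 2; 2 ≠ 2 — FAILS

Answer: Both A and B are false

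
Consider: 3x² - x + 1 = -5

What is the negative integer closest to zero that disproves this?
Testing negative integers from -1 downward:
x = -1: LHS = 3·(-1)² - (-1) + 1 = 5; 5 = -5 — FAILS  ← closest negative counterexample to 0

Answer: x = -1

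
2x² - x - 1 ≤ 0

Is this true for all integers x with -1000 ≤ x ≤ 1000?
The claim fails at x = -1:
x = -1: LHS = 2·(-1)² - (-1) - 1 = 2; 2 ≤ 0 — FAILS

Because a single integer refutes it, the statement is false.

Answer: False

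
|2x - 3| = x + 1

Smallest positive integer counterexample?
Testing positive integers:
x = 1: LHS = |2·1 - 3| = |-1| = 1, RHS = 1 + 1 = 2; 1 = 2 — FAILS  ← smallest positive counterexample

Answer: x = 1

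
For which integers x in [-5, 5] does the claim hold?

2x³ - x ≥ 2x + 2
Holds for: {2, 3, 4, 5}
Fails for: {-5, -4, -3, -2, -1, 0, 1}

Answer: {2, 3, 4, 5}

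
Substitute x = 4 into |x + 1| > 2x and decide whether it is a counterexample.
Substitute x = 4 into the relation:
x = 4: LHS = |4 + 1| = |5| = 5, RHS = 2·4 = 8; 5 > 8 — FAILS

Since the claim fails at x = 4, this value is a counterexample.

Answer: Yes, x = 4 is a counterexample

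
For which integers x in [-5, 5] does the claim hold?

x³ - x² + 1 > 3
Holds for: {2, 3, 4, 5}
Fails for: {-5, -4, -3, -2, -1, 0, 1}

Answer: {2, 3, 4, 5}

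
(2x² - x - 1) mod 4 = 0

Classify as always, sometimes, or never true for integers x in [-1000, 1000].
Holds at x = 1: LHS = (2·1² - 1 - 1) mod 4 = 0 mod 4 = 0; 0 = 0 — holds
Fails at x = 0: LHS = (2·0² - 0 - 1) mod 4 = (-1) mod 4 = 3; 3 = 0 — FAILS
It is satisfied by some integers in the range but not all.

Answer: Sometimes true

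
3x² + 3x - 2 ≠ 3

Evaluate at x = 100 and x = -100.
x = 100: LHS = 3·100² + 3·100 - 2 = 30298; 30298 ≠ 3 — holds
x = -100: LHS = 3·(-100)² + 3·(-100) - 2 = 29698; 29698 ≠ 3 — holds

Answer: Yes, holds for both x = 100 and x = -100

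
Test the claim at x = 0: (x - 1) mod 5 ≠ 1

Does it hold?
x = 0: LHS = (0 - 1) mod 5 = (-1) mod 5 = 4; 4 ≠ 1 — holds

The relation is satisfied at x = 0.

Answer: Yes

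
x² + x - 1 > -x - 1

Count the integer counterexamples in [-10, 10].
Counterexamples in [-10, 10]: {-2, -1, 0}.

Counting them gives 3 values.

Answer: 3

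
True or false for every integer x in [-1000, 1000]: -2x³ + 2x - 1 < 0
The claim fails at x = -2:
x = -2: LHS = -2·(-2)³ + 2·(-2) - 1 = 11; 11 < 0 — FAILS

Because a single integer refutes it, the statement is false.

Answer: False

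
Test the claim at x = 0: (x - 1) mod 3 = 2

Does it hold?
x = 0: LHS = (0 - 1) mod 3 = (-1) mod 3 = 2; 2 = 2 — holds

The relation is satisfied at x = 0.

Answer: Yes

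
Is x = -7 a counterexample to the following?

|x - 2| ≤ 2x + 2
Substitute x = -7 into the relation:
x = -7: LHS = |(-7) - 2| = |-9| = 9, RHS = 2·(-7) + 2 = -12; 9 ≤ -12 — FAILS

Since the claim fails at x = -7, this value is a counterexample.

Answer: Yes, x = -7 is a counterexample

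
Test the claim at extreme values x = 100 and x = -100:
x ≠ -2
x = 100: 100 ≠ -2 — holds
x = -100: -100 ≠ -2 — holds

Answer: Yes, holds for both x = 100 and x = -100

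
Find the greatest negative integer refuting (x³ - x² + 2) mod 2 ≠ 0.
Testing negative integers from -1 downward:
x = -1: LHS = ((-1)³ - (-1)² + 2) mod 2 = 0 mod 2 = 0; 0 ≠ 0 — FAILS  ← closest negative counterexample to 0

Answer: x = -1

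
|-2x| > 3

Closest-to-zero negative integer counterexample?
Testing negative integers from -1 downward:
x = -1: LHS = |-2·(-1)| = |2| = 2; 2 > 3 — FAILS  ← closest negative counterexample to 0

Answer: x = -1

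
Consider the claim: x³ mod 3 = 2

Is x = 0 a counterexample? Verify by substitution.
Substitute x = 0 into the relation:
x = 0: LHS = (0³) mod 3 = 0 mod 3 = 0; 0 = 2 — FAILS

Since the claim fails at x = 0, this value is a counterexample.

Answer: Yes, x = 0 is a counterexample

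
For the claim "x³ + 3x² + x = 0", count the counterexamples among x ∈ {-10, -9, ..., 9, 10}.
Counterexamples in [-10, 10]: {-10, -9, -8, -7, -6, -5, -4, -3, -2, -1, 1, 2, 3, 4, 5, 6, 7, 8, 9, 10}.

Counting them gives 20 values.

Answer: 20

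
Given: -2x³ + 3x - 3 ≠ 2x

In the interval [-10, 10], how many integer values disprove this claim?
Track d = LHS − RHS over the integers in [-10, 10]. Equality would need d = 0, but d changes sign only between consecutive integers, jumping over 0:
x = -2: LHS = -2·(-2)³ + 3·(-2) - 3 = 7, RHS = 2·(-2) = -4; 7 ≠ -4 — holds  (d = 11)
x = -1: LHS = -2·(-1)³ + 3·(-1) - 3 = -4, RHS = 2·(-1) = -2; -4 ≠ -2 — holds  (d = -2)
Away from these crossings d keeps a constant sign, and checking every integer in [-10, 10] confirms d ≠ 0 throughout. Hence the two sides are never equal, so the relation holds for every integer in [-10, 10].

No counterexample appears in that range.

Answer: 0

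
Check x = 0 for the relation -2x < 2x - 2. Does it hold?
x = 0: LHS = -2·0 = 0, RHS = 2·0 - 2 = -2; 0 < -2 — FAILS

The relation fails at x = 0, so x = 0 is a counterexample.

Answer: No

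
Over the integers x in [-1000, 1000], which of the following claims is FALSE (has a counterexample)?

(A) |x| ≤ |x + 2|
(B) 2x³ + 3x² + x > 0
(A) x = -2: LHS = |-2| = 2, RHS = |(-2) + 2| = |0| = 0; 2 ≤ 0 — FAILS
(B) x = 0: LHS = 2·0³ + 3·0² + 0 = 0; 0 > 0 — FAILS

Answer: Both A and B are false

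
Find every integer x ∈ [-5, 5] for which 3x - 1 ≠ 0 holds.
Track d = LHS − RHS over the integers in [-5, 5]. Equality would need d = 0, but d changes sign only between consecutive integers, jumping over 0:
x = 0: LHS = 3·0 - 1 = -1; -1 ≠ 0 — holds  (d = -1)
x = 1: LHS = 3·1 - 1 = 2; 2 ≠ 0 — holds  (d = 2)
Away from these crossings d keeps a constant sign, and checking every integer in [-5, 5] confirms d ≠ 0 throughout. Hence the two sides are never equal, so the relation holds for every integer in [-5, 5].

Answer: All integers in [-5, 5]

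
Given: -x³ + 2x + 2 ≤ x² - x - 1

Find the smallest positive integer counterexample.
Testing positive integers:
x = 1: LHS = -1³ + 2·1 + 2 = 3, RHS = 1² - 1 - 1 = -1; 3 ≤ -1 — FAILS  ← smallest positive counterexample

Answer: x = 1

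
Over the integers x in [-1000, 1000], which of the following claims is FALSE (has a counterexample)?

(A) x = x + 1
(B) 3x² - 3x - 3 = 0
(A) x = 0: RHS = 0 + 1 = 1; 0 = 1 — FAILS
(B) x = 0: LHS = 3·0² - 3·0 - 3 = -3; -3 = 0 — FAILS

Answer: Both A and B are false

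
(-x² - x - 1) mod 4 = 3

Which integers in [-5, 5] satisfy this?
Holds for: {-5, -4, -1, 0, 3, 4}
Fails for: {-3, -2, 1, 2, 5}

Answer: {-5, -4, -1, 0, 3, 4}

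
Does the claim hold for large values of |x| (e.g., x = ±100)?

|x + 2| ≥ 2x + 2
x = 100: LHS = |100 + 2| = |102| = 102, RHS = 2·100 + 2 = 202; 102 ≥ 202 — FAILS
x = -100: LHS = |(-100) + 2| = |-98| = 98, RHS = 2·(-100) + 2 = -198; 98 ≥ -198 — holds

Answer: Partially: fails for x = 100, holds for x = -100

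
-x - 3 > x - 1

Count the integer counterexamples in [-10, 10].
Counterexamples in [-10, 10]: {-1, 0, 1, 2, 3, 4, 5, 6, 7, 8, 9, 10}.

Counting them gives 12 values.

Answer: 12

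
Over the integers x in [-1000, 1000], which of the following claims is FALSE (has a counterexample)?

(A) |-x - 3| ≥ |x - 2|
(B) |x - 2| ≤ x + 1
(A) x = -1: LHS = |-(-1) - 3| = |-2| = 2, RHS = |(-1) - 2| = |-3| = 3; 2 ≥ 3 — FAILS
(B) x = 0: LHS = |0 - 2| = |-2| = 2, RHS = 0 + 1 = 1; 2 ≤ 1 — FAILS

Answer: Both A and B are false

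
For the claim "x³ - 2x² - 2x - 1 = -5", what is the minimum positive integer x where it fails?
Testing positive integers:
x = 1: LHS = 1³ - 2·1² - 2·1 - 1 = -4; -4 = -5 — FAILS  ← smallest positive counterexample

Answer: x = 1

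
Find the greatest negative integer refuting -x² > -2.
Testing negative integers from -1 downward:
x = -1: LHS = -(-1)² = -1; -1 > -2 — holds
x = -2: LHS = -(-2)² = -4; -4 > -2 — FAILS  ← closest negative counterexample to 0

Answer: x = -2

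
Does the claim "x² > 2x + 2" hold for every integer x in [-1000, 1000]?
The claim fails at x = 0:
x = 0: LHS = 0² = 0, RHS = 2·0 + 2 = 2; 0 > 2 — FAILS

Because a single integer refutes it, the statement is false.

Answer: False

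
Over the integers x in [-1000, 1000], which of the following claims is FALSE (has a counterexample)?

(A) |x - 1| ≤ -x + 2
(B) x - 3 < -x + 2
(A) x = 2: LHS = |2 - 1| = |1| = 1, RHS = -2 + 2 = 0; 1 ≤ 0 — FAILS
(B) x = 3: LHS = 3 - 3 = 0, RHS = -3 + 2 = -1; 0 < -1 — FAILS

Answer: Both A and B are false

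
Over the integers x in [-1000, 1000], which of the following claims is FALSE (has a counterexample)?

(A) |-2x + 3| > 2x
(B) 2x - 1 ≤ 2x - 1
(A) x = 1: LHS = |-2·1 + 3| = |1| = 1, RHS = 2·1 = 2; 1 > 2 — FAILS

(B) Over all integers in [-1000, 1000], LHS − RHS is largest at x = 0, where it equals 0:
x = 0: LHS = 2·0 - 1 = -1, RHS = 2·0 - 1 = -1; -1 ≤ -1 — holds
At the ends of the range:
x = -1000: LHS = 2·(-1000) - 1 = -2001, RHS = 2·(-1000) - 1 = -2001; -2001 ≤ -2001 — holds
x = 1000: LHS = 2·1000 - 1 = 1999, RHS = 2·1000 - 1 = 1999; 1999 ≤ 1999 — holds
Hence LHS − RHS is never positive, i.e. LHS ≤ RHS throughout, so the relation holds for every integer in [-1000, 1000].

Only (A) has a counterexample.

Answer: A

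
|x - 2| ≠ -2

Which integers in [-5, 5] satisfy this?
An absolute value is never negative, so the left side is ≥ 0 for every x, while the right side is -2. Tightest case in [-5, 5] is x = 2:
x = 2: LHS = |2 - 2| = |0| = 0; 0 ≠ -2 — holds
Hence LHS − RHS is never 0, i.e. the two sides are never equal, so the relation holds for every integer in [-5, 5].

Answer: All integers in [-5, 5]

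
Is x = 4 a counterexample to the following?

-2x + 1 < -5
Substitute x = 4 into the relation:
x = 4: LHS = -2·4 + 1 = -7; -7 < -5 — holds

The claim holds here, so x = 4 is not a counterexample. (A counterexample exists elsewhere, e.g. x = 0.)

Answer: No, x = 4 is not a counterexample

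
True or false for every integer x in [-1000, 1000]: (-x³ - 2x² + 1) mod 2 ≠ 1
The claim fails at x = 0:
x = 0: LHS = (-0³ - 2·0² + 1) mod 2 = 1 mod 2 = 1; 1 ≠ 1 — FAILS

Because a single integer refutes it, the statement is false.

Answer: False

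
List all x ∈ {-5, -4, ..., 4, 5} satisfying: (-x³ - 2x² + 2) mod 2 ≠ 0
Holds for: {-5, -3, -1, 1, 3, 5}
Fails for: {-4, -2, 0, 2, 4}

Answer: {-5, -3, -1, 1, 3, 5}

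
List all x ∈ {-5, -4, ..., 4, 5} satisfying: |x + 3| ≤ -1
An absolute value is never negative, so the left side is ≥ 0 for every x, while the right side is -1. Tightest case in [-5, 5] is x = -3:
x = -3: LHS = |(-3) + 3| = |0| = 0; 0 ≤ -1 — FAILS
Hence LHS − RHS is never zero or negative, i.e. LHS > RHS throughout, so the claimed relation (≤) fails for every integer in [-5, 5].

Answer: None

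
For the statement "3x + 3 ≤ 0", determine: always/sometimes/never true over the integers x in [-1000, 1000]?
Holds at x = -1: LHS = 3·(-1) + 3 = 0; 0 ≤ 0 — holds
Fails at x = 0: LHS = 3·0 + 3 = 3; 3 ≤ 0 — FAILS
It is satisfied by some integers in the range but not all.

Answer: Sometimes true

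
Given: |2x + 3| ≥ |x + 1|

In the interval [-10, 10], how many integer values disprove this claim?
Over all integers in [-10, 10], LHS − RHS is smallest at x = -2, where it equals 0:
x = -2: LHS = |2·(-2) + 3| = |-1| = 1, RHS = |(-2) + 1| = |-1| = 1; 1 ≥ 1 — holds
At the ends of the range:
x = -10: LHS = |2·(-10) + 3| = |-17| = 17, RHS = |(-10) + 1| = |-9| = 9; 17 ≥ 9 — holds
x = 10: LHS = |2·10 + 3| = |23| = 23, RHS = |10 + 1| = |11| = 11; 23 ≥ 11 — holds
Hence LHS − RHS is never negative, i.e. LHS ≥ RHS throughout, so the relation holds for every integer in [-10, 10].

No counterexample appears in that range.

Answer: 0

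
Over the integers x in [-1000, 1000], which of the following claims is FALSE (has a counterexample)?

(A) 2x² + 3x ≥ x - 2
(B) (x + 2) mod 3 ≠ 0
(A) Over all integers in [-1000, 1000], LHS − RHS is smallest at x = 0, where it equals 2:
x = 0: LHS = 2·0² + 3·0 = 0, RHS = 0 - 2 = -2; 0 ≥ -2 — holds
At the ends of the range:
x = -1000: LHS = 2·(-1000)² + 3·(-1000) = 1997000, RHS = (-1000) - 2 = -1002; 1997000 ≥ -1002 — holds
x = 1000: LHS = 2·1000² + 3·1000 = 2003000, RHS = 1000 - 2 = 998; 2003000 ≥ 998 — holds
Hence LHS − RHS is never negative, i.e. LHS ≥ RHS throughout, so the relation holds for every integer in [-1000, 1000].

(B) x = 1: LHS = (1 + 2) mod 3 = 3 mod 3 = 0; 0 ≠ 0 — FAILS

Only (B) has a counterexample.

Answer: B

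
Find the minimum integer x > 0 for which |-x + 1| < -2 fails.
Testing positive integers:
x = 1: LHS = |-1 + 1| = |0| = 0; 0 < -2 — FAILS  ← smallest positive counterexample

Answer: x = 1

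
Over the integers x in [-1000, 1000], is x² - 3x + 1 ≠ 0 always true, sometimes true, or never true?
Track d = LHS − RHS over the integers in [-1000, 1000]. Equality would need d = 0, but d changes sign only between consecutive integers, jumping over 0:
x = 0: LHS = 0² - 3·0 + 1 = 1; 1 ≠ 0 — holds  (d = 1)
x = 1: LHS = 1² - 3·1 + 1 = -1; -1 ≠ 0 — holds  (d = -1)
x = 2: LHS = 2² - 3·2 + 1 = -1; -1 ≠ 0 — holds  (d = -1)
x = 3: LHS = 3² - 3·3 + 1 = 1; 1 ≠ 0 — holds  (d = 1)
Away from these crossings d keeps a constant sign, and checking every integer in [-1000, 1000] confirms d ≠ 0 throughout. Hence the two sides are never equal, so the relation holds for every integer in [-1000, 1000].

No counterexample exists.

Answer: Always true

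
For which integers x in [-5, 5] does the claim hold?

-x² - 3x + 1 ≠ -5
Track d = LHS − RHS over the integers in [-5, 5]. Equality would need d = 0, but d changes sign only between consecutive integers, jumping over 0:
x = -5: LHS = -(-5)² - 3·(-5) + 1 = -9; -9 ≠ -5 — holds  (d = -4)
x = -4: LHS = -(-4)² - 3·(-4) + 1 = -3; -3 ≠ -5 — holds  (d = 2)
x = 1: LHS = -1² - 3·1 + 1 = -3; -3 ≠ -5 — holds  (d = 2)
x = 2: LHS = -2² - 3·2 + 1 = -9; -9 ≠ -5 — holds  (d = -4)
Away from these crossings d keeps a constant sign, and checking every integer in [-5, 5] confirms d ≠ 0 throughout. Hence the two sides are never equal, so the relation holds for every integer in [-5, 5].

Answer: All integers in [-5, 5]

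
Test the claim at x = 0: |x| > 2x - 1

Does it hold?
x = 0: LHS = |0| = 0, RHS = 2·0 - 1 = -1; 0 > -1 — holds

The relation is satisfied at x = 0.

Answer: Yes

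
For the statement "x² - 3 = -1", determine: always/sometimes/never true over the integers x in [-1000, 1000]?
Track d = LHS − RHS over the integers in [-1000, 1000]. Equality would need d = 0, but d changes sign only between consecutive integers, jumping over 0:
x = -2: LHS = (-2)² - 3 = 1; 1 = -1 — FAILS  (d = 2)
x = -1: LHS = (-1)² - 3 = -2; -2 = -1 — FAILS  (d = -1)
x = 1: LHS = 1² - 3 = -2; -2 = -1 — FAILS  (d = -1)
x = 2: LHS = 2² - 3 = 1; 1 = -1 — FAILS  (d = 2)
Away from these crossings d keeps a constant sign, and checking every integer in [-1000, 1000] confirms d ≠ 0 throughout. Hence the two sides are never equal, so the claimed relation (=) fails for every integer in [-1000, 1000].

No integer in the range satisfies it.

Answer: Never true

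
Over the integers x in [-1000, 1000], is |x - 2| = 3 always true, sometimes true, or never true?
Holds at x = -1: LHS = |(-1) - 2| = |-3| = 3; 3 = 3 — holds
Fails at x = 0: LHS = |0 - 2| = |-2| = 2; 2 = 3 — FAILS
It is satisfied by some integers in the range but not all.

Answer: Sometimes true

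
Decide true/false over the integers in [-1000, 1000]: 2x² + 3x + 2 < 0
The claim fails at x = 0:
x = 0: LHS = 2·0² + 3·0 + 2 = 2; 2 < 0 — FAILS

Because a single integer refutes it, the statement is false.

Answer: False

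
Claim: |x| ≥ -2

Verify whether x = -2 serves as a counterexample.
Substitute x = -2 into the relation:
x = -2: LHS = |-2| = 2; 2 ≥ -2 — holds

The relation holds at x = -2, so it is not a counterexample.

Answer: No, x = -2 is not a counterexample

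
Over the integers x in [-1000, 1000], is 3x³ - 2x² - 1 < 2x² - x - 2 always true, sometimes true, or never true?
Holds at x = -1: LHS = 3·(-1)³ - 2·(-1)² - 1 = -6, RHS = 2·(-1)² - (-1) - 2 = 1; -6 < 1 — holds
Fails at x = 0: LHS = 3·0³ - 2·0² - 1 = -1, RHS = 2·0² - 0 - 2 = -2; -1 < -2 — FAILS
It is satisfied by some integers in the range but not all.

Answer: Sometimes true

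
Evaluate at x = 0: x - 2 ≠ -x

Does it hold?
x = 0: LHS = 0 - 2 = -2, RHS = -0 = 0; -2 ≠ 0 — holds

The relation is satisfied at x = 0.

Answer: Yes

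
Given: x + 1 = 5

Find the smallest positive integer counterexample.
Testing positive integers:
x = 1: LHS = 1 + 1 = 2; 2 = 5 — FAILS  ← smallest positive counterexample

Answer: x = 1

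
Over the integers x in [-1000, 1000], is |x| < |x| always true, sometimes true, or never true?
Over all integers in [-1000, 1000], LHS − RHS is smallest at x = 0, where it equals 0:
x = 0: LHS = |0| = 0, RHS = |0| = 0; 0 < 0 — FAILS
At the ends of the range:
x = -1000: LHS = |-1000| = 1000, RHS = |-1000| = 1000; 1000 < 1000 — FAILS
x = 1000: LHS = |1000| = 1000, RHS = |1000| = 1000; 1000 < 1000 — FAILS
Hence LHS − RHS is never negative, i.e. LHS ≥ RHS throughout, so the claimed relation (<) fails for every integer in [-1000, 1000].

No integer in the range satisfies it.

Answer: Never true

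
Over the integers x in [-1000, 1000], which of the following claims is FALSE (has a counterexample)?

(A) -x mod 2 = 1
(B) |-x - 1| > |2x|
(A) x = 0: LHS = (-0) mod 2 = 0 mod 2 = 0; 0 = 1 — FAILS
(B) x = 1: LHS = |-1 - 1| = |-2| = 2, RHS = |2·1| = |2| = 2; 2 > 2 — FAILS

Answer: Both A and B are false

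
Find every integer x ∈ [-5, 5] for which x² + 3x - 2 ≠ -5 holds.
Over all integers in [-5, 5], LHS − RHS is always positive; it is smallest at x = -1, where it equals 1:
x = -1: LHS = (-1)² + 3·(-1) - 2 = -4; -4 ≠ -5 — holds
At the ends of the range:
x = -5: LHS = (-5)² + 3·(-5) - 2 = 8; 8 ≠ -5 — holds
x = 5: LHS = 5² + 3·5 - 2 = 38; 38 ≠ -5 — holds
Hence LHS − RHS is never 0, i.e. the two sides are never equal, so the relation holds for every integer in [-5, 5].

Answer: All integers in [-5, 5]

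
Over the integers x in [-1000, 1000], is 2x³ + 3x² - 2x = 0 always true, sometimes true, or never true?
Holds at x = 0: LHS = 2·0³ + 3·0² - 2·0 = 0; 0 = 0 — holds
Fails at x = 1: LHS = 2·1³ + 3·1² - 2·1 = 3; 3 = 0 — FAILS
It is satisfied by some integers in the range but not all.

Answer: Sometimes true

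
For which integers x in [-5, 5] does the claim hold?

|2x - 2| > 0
Holds for: {-5, -4, -3, -2, -1, 0, 2, 3, 4, 5}
Fails for: {1}

Answer: {-5, -4, -3, -2, -1, 0, 2, 3, 4, 5}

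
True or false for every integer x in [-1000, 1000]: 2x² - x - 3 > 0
The claim fails at x = 0:
x = 0: LHS = 2·0² - 0 - 3 = -3; -3 > 0 — FAILS

Because a single integer refutes it, the statement is false.

Answer: False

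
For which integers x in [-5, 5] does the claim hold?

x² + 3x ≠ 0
Holds for: {-5, -4, -2, -1, 1, 2, 3, 4, 5}
Fails for: {-3, 0}

Answer: {-5, -4, -2, -1, 1, 2, 3, 4, 5}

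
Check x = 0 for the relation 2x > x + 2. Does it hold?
x = 0: LHS = 2·0 = 0, RHS = 0 + 2 = 2; 0 > 2 — FAILS

The relation fails at x = 0, so x = 0 is a counterexample.

Answer: No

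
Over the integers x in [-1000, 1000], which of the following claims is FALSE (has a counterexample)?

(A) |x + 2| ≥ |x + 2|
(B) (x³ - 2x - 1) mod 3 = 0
(A) Over all integers in [-1000, 1000], LHS − RHS is smallest at x = 0, where it equals 0:
x = 0: LHS = |0 + 2| = |2| = 2, RHS = |0 + 2| = |2| = 2; 2 ≥ 2 — holds
At the ends of the range:
x = -1000: LHS = |(-1000) + 2| = |-998| = 998, RHS = |(-1000) + 2| = |-998| = 998; 998 ≥ 998 — holds
x = 1000: LHS = |1000 + 2| = |1002| = 1002, RHS = |1000 + 2| = |1002| = 1002; 1002 ≥ 1002 — holds
Hence LHS − RHS is never negative, i.e. LHS ≥ RHS throughout, so the relation holds for every integer in [-1000, 1000].

(B) x = 0: LHS = (0³ - 2·0 - 1) mod 3 = (-1) mod 3 = 2; 2 = 0 — FAILS

Only (B) has a counterexample.

Answer: B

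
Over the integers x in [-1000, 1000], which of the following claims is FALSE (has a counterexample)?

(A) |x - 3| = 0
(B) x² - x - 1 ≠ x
(A) x = 0: LHS = |0 - 3| = |-3| = 3; 3 = 0 — FAILS

(B) Track d = LHS − RHS over the integers in [-1000, 1000]. Equality would need d = 0, but d changes sign only between consecutive integers, jumping over 0:
x = -1: LHS = (-1)² - (-1) - 1 = 1; 1 ≠ -1 — holds  (d = 2)
x = 0: LHS = 0² - 0 - 1 = -1; -1 ≠ 0 — holds  (d = -1)
x = 2: LHS = 2² - 2 - 1 = 1; 1 ≠ 2 — holds  (d = -1)
x = 3: LHS = 3² - 3 - 1 = 5; 5 ≠ 3 — holds  (d = 2)
Away from these crossings d keeps a constant sign, and checking every integer in [-1000, 1000] confirms d ≠ 0 throughout. Hence the two sides are never equal, so the relation holds for every integer in [-1000, 1000].

Only (A) has a counterexample.

Answer: A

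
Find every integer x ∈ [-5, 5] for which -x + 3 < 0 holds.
Holds for: {4, 5}
Fails for: {-5, -4, -3, -2, -1, 0, 1, 2, 3}

Answer: {4, 5}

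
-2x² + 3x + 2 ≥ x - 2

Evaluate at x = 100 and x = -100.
x = 100: LHS = -2·100² + 3·100 + 2 = -19698, RHS = 100 - 2 = 98; -19698 ≥ 98 — FAILS
x = -100: LHS = -2·(-100)² + 3·(-100) + 2 = -20298, RHS = (-100) - 2 = -102; -20298 ≥ -102 — FAILS

Answer: No, fails for both x = 100 and x = -100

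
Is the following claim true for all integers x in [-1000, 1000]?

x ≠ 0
The claim fails at x = 0:
x = 0: 0 ≠ 0 — FAILS

Because a single integer refutes it, the statement is false.

Answer: False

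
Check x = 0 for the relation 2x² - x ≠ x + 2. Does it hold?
x = 0: LHS = 2·0² - 0 = 0, RHS = 0 + 2 = 2; 0 ≠ 2 — holds

The relation is satisfied at x = 0.

Answer: Yes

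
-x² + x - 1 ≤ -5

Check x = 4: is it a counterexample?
Substitute x = 4 into the relation:
x = 4: LHS = -4² + 4 - 1 = -13; -13 ≤ -5 — holds

The claim holds here, so x = 4 is not a counterexample. (A counterexample exists elsewhere, e.g. x = 0.)

Answer: No, x = 4 is not a counterexample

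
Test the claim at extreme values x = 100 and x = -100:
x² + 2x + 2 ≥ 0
x = 100: LHS = 100² + 2·100 + 2 = 10202; 10202 ≥ 0 — holds
x = -100: LHS = (-100)² + 2·(-100) + 2 = 9802; 9802 ≥ 0 — holds

Answer: Yes, holds for both x = 100 and x = -100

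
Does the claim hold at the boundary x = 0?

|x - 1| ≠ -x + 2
x = 0: LHS = |0 - 1| = |-1| = 1, RHS = -0 + 2 = 2; 1 ≠ 2 — holds

The relation is satisfied at x = 0.

Answer: Yes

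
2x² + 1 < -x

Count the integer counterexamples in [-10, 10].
Counterexamples in [-10, 10]: {-10, -9, -8, -7, -6, -5, -4, -3, -2, -1, 0, 1, 2, 3, 4, 5, 6, 7, 8, 9, 10}.

Counting them gives 21 values.

Answer: 21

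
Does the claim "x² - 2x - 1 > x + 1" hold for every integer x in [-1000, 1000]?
The claim fails at x = 0:
x = 0: LHS = 0² - 2·0 - 1 = -1, RHS = 0 + 1 = 1; -1 > 1 — FAILS

Because a single integer refutes it, the statement is false.

Answer: False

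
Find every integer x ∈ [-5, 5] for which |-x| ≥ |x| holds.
Over all integers in [-5, 5], LHS − RHS is smallest at x = 0, where it equals 0:
x = 0: LHS = |-0| = |0| = 0, RHS = |0| = 0; 0 ≥ 0 — holds
At the ends of the range:
x = -5: LHS = |-(-5)| = |5| = 5, RHS = |-5| = 5; 5 ≥ 5 — holds
x = 5: LHS = |-5| = 5, RHS = |5| = 5; 5 ≥ 5 — holds
Hence LHS − RHS is never negative, i.e. LHS ≥ RHS throughout, so the relation holds for every integer in [-5, 5].

Answer: All integers in [-5, 5]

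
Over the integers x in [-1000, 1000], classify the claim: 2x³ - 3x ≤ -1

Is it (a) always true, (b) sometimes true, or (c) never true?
Holds at x = 1: LHS = 2·1³ - 3·1 = -1; -1 ≤ -1 — holds
Fails at x = 0: LHS = 2·0³ - 3·0 = 0; 0 ≤ -1 — FAILS
It is satisfied by some integers in the range but not all.

Answer: Sometimes true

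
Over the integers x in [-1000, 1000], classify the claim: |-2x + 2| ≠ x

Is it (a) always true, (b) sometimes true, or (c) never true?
Holds at x = 0: LHS = |-2·0 + 2| = |2| = 2; 2 ≠ 0 — holds
Fails at x = 2: LHS = |-2·2 + 2| = |-2| = 2; 2 ≠ 2 — FAILS
It is satisfied by some integers in the range but not all.

Answer: Sometimes true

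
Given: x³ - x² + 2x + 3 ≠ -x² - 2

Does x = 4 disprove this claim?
Substitute x = 4 into the relation:
x = 4: LHS = 4³ - 4² + 2·4 + 3 = 59, RHS = -4² - 2 = -18; 59 ≠ -18 — holds

The relation holds at x = 4, so it is not a counterexample.

Answer: No, x = 4 is not a counterexample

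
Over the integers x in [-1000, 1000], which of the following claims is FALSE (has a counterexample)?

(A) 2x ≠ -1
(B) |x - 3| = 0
(A) Track d = LHS − RHS over the integers in [-1000, 1000]. Equality would need d = 0, but d changes sign only between consecutive integers, jumping over 0:
x = -1: LHS = 2·(-1) = -2; -2 ≠ -1 — holds  (d = -1)
x = 0: LHS = 2·0 = 0; 0 ≠ -1 — holds  (d = 1)
Away from these crossings d keeps a constant sign, and checking every integer in [-1000, 1000] confirms d ≠ 0 throughout. Hence the two sides are never equal, so the relation holds for every integer in [-1000, 1000].

(B) x = 0: LHS = |0 - 3| = |-3| = 3; 3 = 0 — FAILS

Only (B) has a counterexample.

Answer: B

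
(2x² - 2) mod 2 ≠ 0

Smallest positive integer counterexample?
Testing positive integers:
x = 1: LHS = (2·1² - 2) mod 2 = 0 mod 2 = 0; 0 ≠ 0 — FAILS  ← smallest positive counterexample

Answer: x = 1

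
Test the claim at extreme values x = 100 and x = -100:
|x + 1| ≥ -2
x = 100: LHS = |100 + 1| = |101| = 101; 101 ≥ -2 — holds
x = -100: LHS = |(-100) + 1| = |-99| = 99; 99 ≥ -2 — holds

Answer: Yes, holds for both x = 100 and x = -100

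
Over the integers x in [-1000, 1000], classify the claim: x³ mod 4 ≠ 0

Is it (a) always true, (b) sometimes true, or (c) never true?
Holds at x = 1: LHS = (1³) mod 4 = 1 mod 4 = 1; 1 ≠ 0 — holds
Fails at x = 0: LHS = (0³) mod 4 = 0 mod 4 = 0; 0 ≠ 0 — FAILS
It is satisfied by some integers in the range but not all.

Answer: Sometimes true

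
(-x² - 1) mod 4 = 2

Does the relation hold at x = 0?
x = 0: LHS = (-0² - 1) mod 4 = (-1) mod 4 = 3; 3 = 2 — FAILS

The relation fails at x = 0, so x = 0 is a counterexample.

Answer: No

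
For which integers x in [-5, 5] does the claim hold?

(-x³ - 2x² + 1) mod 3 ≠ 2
For a polynomial with integer coefficients, its value mod 3 depends only on x mod 3, so it suffices to check one representative of each residue class, x = 0, 1, 2:
x = 0: LHS = (-0³ - 2·0² + 1) mod 3 = 1 mod 3 = 1; 1 ≠ 2 — holds
x = 1: LHS = (-1³ - 2·1² + 1) mod 3 = (-2) mod 3 = 1; 1 ≠ 2 — holds
x = 2: LHS = (-2³ - 2·2² + 1) mod 3 = (-15) mod 3 = 0; 0 ≠ 2 — holds
The relation holds in every residue class, so the relation holds for every integer in [-5, 5].

Answer: All integers in [-5, 5]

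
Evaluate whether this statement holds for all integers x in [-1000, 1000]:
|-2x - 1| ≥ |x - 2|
The claim fails at x = 0:
x = 0: LHS = |-2·0 - 1| = |-1| = 1, RHS = |0 - 2| = |-2| = 2; 1 ≥ 2 — FAILS

Because a single integer refutes it, the statement is false.

Answer: False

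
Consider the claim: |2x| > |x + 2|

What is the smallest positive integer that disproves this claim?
Testing positive integers:
x = 1: LHS = |2·1| = |2| = 2, RHS = |1 + 2| = |3| = 3; 2 > 3 — FAILS  ← smallest positive counterexample

Answer: x = 1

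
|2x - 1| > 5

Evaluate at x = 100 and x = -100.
x = 100: LHS = |2·100 - 1| = |199| = 199; 199 > 5 — holds
x = -100: LHS = |2·(-100) - 1| = |-201| = 201; 201 > 5 — holds

Answer: Yes, holds for both x = 100 and x = -100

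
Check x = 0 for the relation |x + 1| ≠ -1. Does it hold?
x = 0: LHS = |0 + 1| = |1| = 1; 1 ≠ -1 — holds

The relation is satisfied at x = 0.

Answer: Yes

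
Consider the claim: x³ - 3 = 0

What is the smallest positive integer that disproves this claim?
Testing positive integers:
x = 1: LHS = 1³ - 3 = -2; -2 = 0 — FAILS  ← smallest positive counterexample

Answer: x = 1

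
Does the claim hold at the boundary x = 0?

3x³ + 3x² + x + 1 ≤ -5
x = 0: LHS = 3·0³ + 3·0² + 0 + 1 = 1; 1 ≤ -5 — FAILS

The relation fails at x = 0, so x = 0 is a counterexample.

Answer: No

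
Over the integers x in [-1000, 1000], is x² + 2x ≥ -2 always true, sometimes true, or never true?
Over all integers in [-1000, 1000], LHS − RHS is smallest at x = -1, where it equals 1:
x = -1: LHS = (-1)² + 2·(-1) = -1; -1 ≥ -2 — holds
At the ends of the range:
x = -1000: LHS = (-1000)² + 2·(-1000) = 998000; 998000 ≥ -2 — holds
x = 1000: LHS = 1000² + 2·1000 = 1002000; 1002000 ≥ -2 — holds
Hence LHS − RHS is never negative, i.e. LHS ≥ RHS throughout, so the relation holds for every integer in [-1000, 1000].

No counterexample exists.

Answer: Always true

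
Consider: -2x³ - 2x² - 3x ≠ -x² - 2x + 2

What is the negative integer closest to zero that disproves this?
Testing negative integers from -1 downward:
x = -1: LHS = -2·(-1)³ - 2·(-1)² - 3·(-1) = 3, RHS = -(-1)² - 2·(-1) + 2 = 3; 3 ≠ 3 — FAILS  ← closest negative counterexample to 0

Answer: x = -1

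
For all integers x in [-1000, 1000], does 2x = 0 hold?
The claim fails at x = 1:
x = 1: LHS = 2·1 = 2; 2 = 0 — FAILS

Because a single integer refutes it, the statement is false.

Answer: False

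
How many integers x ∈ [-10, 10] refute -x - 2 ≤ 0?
Counterexamples in [-10, 10]: {-10, -9, -8, -7, -6, -5, -4, -3}.

Counting them gives 8 values.

Answer: 8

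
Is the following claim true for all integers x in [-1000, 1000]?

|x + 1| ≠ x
Over all integers in [-1000, 1000], LHS − RHS is always positive; it is smallest at x = 0, where it equals 1:
x = 0: LHS = |0 + 1| = |1| = 1; 1 ≠ 0 — holds
At the ends of the range:
x = -1000: LHS = |(-1000) + 1| = |-999| = 999; 999 ≠ -1000 — holds
x = 1000: LHS = |1000 + 1| = |1001| = 1001; 1001 ≠ 1000 — holds
Hence LHS − RHS is never 0, i.e. the two sides are never equal, so the relation holds for every integer in [-1000, 1000].

No counterexample exists.

Answer: True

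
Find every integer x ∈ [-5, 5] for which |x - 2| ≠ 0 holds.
Holds for: {-5, -4, -3, -2, -1, 0, 1, 3, 4, 5}
Fails for: {2}

Answer: {-5, -4, -3, -2, -1, 0, 1, 3, 4, 5}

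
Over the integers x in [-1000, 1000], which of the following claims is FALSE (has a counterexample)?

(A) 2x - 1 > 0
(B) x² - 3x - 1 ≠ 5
(A) x = 0: LHS = 2·0 - 1 = -1; -1 > 0 — FAILS

(B) Track d = LHS − RHS over the integers in [-1000, 1000]. Equality would need d = 0, but d changes sign only between consecutive integers, jumping over 0:
x = -2: LHS = (-2)² - 3·(-2) - 1 = 9; 9 ≠ 5 — holds  (d = 4)
x = -1: LHS = (-1)² - 3·(-1) - 1 = 3; 3 ≠ 5 — holds  (d = -2)
x = 4: LHS = 4² - 3·4 - 1 = 3; 3 ≠ 5 — holds  (d = -2)
x = 5: LHS = 5² - 3·5 - 1 = 9; 9 ≠ 5 — holds  (d = 4)
Away from these crossings d keeps a constant sign, and checking every integer in [-1000, 1000] confirms d ≠ 0 throughout. Hence the two sides are never equal, so the relation holds for every integer in [-1000, 1000].

Only (A) has a counterexample.

Answer: A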